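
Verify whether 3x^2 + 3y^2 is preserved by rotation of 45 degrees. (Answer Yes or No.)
Yes

Applying rotation by 45 degrees: x' = x*cos(45 degrees) - y*sin(45 degrees) = sqrt(2)x/2 - sqrt(2)y/2, y' = x*sin(45 degrees) + y*cos(45 degrees) = sqrt(2)x/2 + sqrt(2)y/2

Substituting into 3x^2 + 3y^2:
3(sqrt(2)x/2 - sqrt(2)y/2)^2 + 3(sqrt(2)x/2 + sqrt(2)y/2)^2
= 3x^2 + 3y^2

This equals the original expression 3x^2 + 3y^2, so it IS invariant.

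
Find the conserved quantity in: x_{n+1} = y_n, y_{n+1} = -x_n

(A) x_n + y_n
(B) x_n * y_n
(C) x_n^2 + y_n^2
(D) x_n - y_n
C

For the recurrence x_{n+1} = y_n, y_{n+1} = -x_n:

x_{n+1}^2 + y_{n+1}^2 = y_n^2 + (-x_n)^2 = x_n^2 + y_n^2
The sum of squares is conserved (like energy in a harmonic oscillator).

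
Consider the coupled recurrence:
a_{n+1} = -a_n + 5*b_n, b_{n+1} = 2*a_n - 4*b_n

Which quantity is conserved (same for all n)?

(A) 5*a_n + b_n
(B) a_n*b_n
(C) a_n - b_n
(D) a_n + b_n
D

Replace a_n by a_{n+1} = -a_n + 5*b_n and b_n by b_{n+1} = 2*a_n - 4*b_n in each option and simplify:
(A) 5*a_n + b_n  ->  5*(-a_n + 5*b_n) + (2*a_n - 4*b_n) = -3*a_n + 21*b_n   [not conserved]
(B) a_n*b_n  ->  (-a_n + 5*b_n)*(2*a_n - 4*b_n) = -2*a_n^2 + 14*a_n*b_n - 20*b_n^2   [not conserved]
(C) a_n - b_n  ->  (-a_n + 5*b_n) - (2*a_n - 4*b_n) = -3*a_n + 9*b_n   [not conserved]
(D) a_n + b_n  ->  (-a_n + 5*b_n) + (2*a_n - 4*b_n) = a_n + b_n   [conserved]

Only (D) a_n + b_n returns to itself after one step, so it is the conserved quantity.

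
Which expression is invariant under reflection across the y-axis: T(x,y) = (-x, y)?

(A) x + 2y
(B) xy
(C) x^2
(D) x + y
C

The map is reflection across the y-axis: T(x,y) = (-x, y).
Substitute the transformed coordinates into each option and compare with the original:
(A) x + 2y  ->  (-x) + 2(y) = -x + 2y   [differs from x + 2y: not invariant]
(B) xy  ->  (-x)(y) = -xy   [differs from xy: not invariant]
(C) x^2  ->  (-x)^2 = x^2   [equals x^2: invariant]
(D) x + y  ->  (-x) + (y) = -x + y   [differs from x + y: not invariant]

Only option (C), x^2, is unchanged by the transformation.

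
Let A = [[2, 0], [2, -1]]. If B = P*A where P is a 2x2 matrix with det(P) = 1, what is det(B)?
-2

By the multiplicative property of determinants, det(B) = det(P*A) = det(P) * det(A) = det(A),
so the determinant is invariant under multiplication by any determinant-1 matrix; we just need det(A).

det(A) = (2)(-1) - (0)(2) = -2 - 0 = -2

Therefore det(B) = 1 * (-2) = -2.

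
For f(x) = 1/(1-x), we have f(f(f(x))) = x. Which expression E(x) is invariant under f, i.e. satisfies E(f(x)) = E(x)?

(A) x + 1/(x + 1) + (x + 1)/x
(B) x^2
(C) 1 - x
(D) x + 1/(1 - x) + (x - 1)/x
D

Replace x by f(x) = 1/(1 - x) in each option and simplify. As a quick numerical cross-check, also compare E(4) with E(f(4)) = E(-1/3).

(A) x + 1/(x + 1) + (x + 1)/x  ->  (1/(1 - x)) + 1/((1/(1 - x)) + 1) + ((1/(1 - x)) + 1)/(1/(1 - x)) = (-x^3 + 6x^2 - 11x + 7)/(x^2 - 3x + 2); check: E(4) = 109/20 but E(-1/3) = -5/6.   [not invariant]
(B) x^2  ->  (1/(1 - x))^2 = (x - 1)^(-2); check: E(4) = 16 but E(-1/3) = 1/9.   [not invariant]
(C) 1 - x  ->  1 - (1/(1 - x)) = x/(x - 1); check: E(4) = -3 but E(-1/3) = 4/3.   [not invariant]
(D) x + 1/(1 - x) + (x - 1)/x  ->  (1/(1 - x)) + 1/(1 - (1/(1 - x))) + ((1/(1 - x)) - 1)/(1/(1 - x)), which simplifies back to x + 1/(1 - x) + (x - 1)/x; check: E(4) = 53/12, E(-1/3) = 53/12.   [invariant]

Only (D) is unchanged. Indeed f(f(x)) = 1/(1 - 1/(1-x)) = (1-x)/(-x) = (x-1)/x, so E(x) = x + f(x) + f(f(x)) is the sum over the whole 3-cycle; applying f just permutes the three terms cyclically (x -> f(x) -> f(f(x)) -> x), leaving the sum unchanged.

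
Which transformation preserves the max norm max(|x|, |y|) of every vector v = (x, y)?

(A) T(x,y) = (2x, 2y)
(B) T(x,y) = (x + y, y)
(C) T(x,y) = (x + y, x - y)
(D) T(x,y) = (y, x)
D

A transformation preserves a norm if ||T(v)|| = ||v|| for every v; a single vector where the norm changes rules an option out.

(A) T(x,y) = (2x, 2y): v = (1, 0) has norm max(|1|, |0|) = 1, but T(v) = (2, 0) has norm 2 -- not preserved.
(B) T(x,y) = (x + y, y): v = (1, 1) has norm max(|1|, |1|) = 1, but T(v) = (2, 1) has norm 2 -- not preserved.
(C) T(x,y) = (x + y, x - y): v = (1, 1) has norm max(|1|, |1|) = 1, but T(v) = (2, 0) has norm 2 -- not preserved.
(D) T(x,y) = (y, x): preserves the norm -- it only permutes the coordinates and/or flips signs, which leaves max(|x|, |y|) unchanged.

Therefore the answer is (D).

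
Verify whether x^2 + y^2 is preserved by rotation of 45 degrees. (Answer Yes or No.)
Yes

Applying rotation by 45 degrees: x' = x*cos(45 degrees) - y*sin(45 degrees) = sqrt(2)x/2 - sqrt(2)y/2, y' = x*sin(45 degrees) + y*cos(45 degrees) = sqrt(2)x/2 + sqrt(2)y/2

Substituting into x^2 + y^2:
(sqrt(2)x/2 - sqrt(2)y/2)^2 + (sqrt(2)x/2 + sqrt(2)y/2)^2
= x^2 + y^2

This equals the original expression x^2 + y^2, so it IS invariant.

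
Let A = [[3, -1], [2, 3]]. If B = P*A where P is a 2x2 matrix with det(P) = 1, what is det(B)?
11

By the multiplicative property of determinants, det(B) = det(P*A) = det(P) * det(A) = det(A),
so the determinant is invariant under multiplication by any determinant-1 matrix; we just need det(A).

det(A) = (3)(3) - (-1)(2) = 9 - (-2) = 11

Therefore det(B) = 1 * 11 = 11.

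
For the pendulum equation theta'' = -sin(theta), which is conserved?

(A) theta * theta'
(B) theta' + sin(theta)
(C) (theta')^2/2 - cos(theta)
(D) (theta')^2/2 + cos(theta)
C

A first integral I satisfies dI/dt = 0 along every solution. Differentiate each option and use the equation of motion:
(A) d/dt[theta * theta'] = (theta')^2 + theta theta'' = (theta')^2 - theta sin(theta), not identically 0
(B) d/dt[theta' + sin(theta)] = theta'' + cos(theta) theta' = -sin(theta) + theta' cos(theta), not identically 0
(C) d/dt[(theta')^2/2 - cos(theta)] = theta' theta'' + sin(theta) theta' = theta'(-sin(theta)) + theta' sin(theta) = 0
(D) d/dt[(theta')^2/2 + cos(theta)] = theta' theta'' - sin(theta) theta' = -2 theta' sin(theta), not identically 0

Only (C) has zero time-derivative. This is the total energy: kinetic (theta')^2/2 plus potential -cos(theta).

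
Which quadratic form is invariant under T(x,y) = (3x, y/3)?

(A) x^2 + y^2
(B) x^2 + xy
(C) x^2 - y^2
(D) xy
D

T multiplies x by 3 and divides y by 3.
Substitute the transformed coordinates into each option and compare with the original:
(A) x^2 + y^2  ->  (3x)^2 + (y/3)^2 = 9x^2 + y^2/9   [differs from x^2 + y^2: not invariant]
(B) x^2 + xy  ->  (3x)^2 + (3x)(y/3) = 9x^2 + xy   [differs from x^2 + xy: not invariant]
(C) x^2 - y^2  ->  (3x)^2 - (y/3)^2 = 9x^2 - y^2/9   [differs from x^2 - y^2: not invariant]
(D) xy  ->  (3x)(y/3) = xy   [equals xy: invariant]

Only option (D), xy, is unchanged by the transformation.
The factors 3 and 1/3 cancel only in the pure product xy.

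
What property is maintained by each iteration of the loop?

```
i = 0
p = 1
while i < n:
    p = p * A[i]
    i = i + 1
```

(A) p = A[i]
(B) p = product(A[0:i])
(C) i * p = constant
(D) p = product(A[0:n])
B

A loop invariant must hold before the first iteration and be re-established by every execution of the body.

(B) p = product(A[0:i]): Initially i = 0 and p = 1 = product of the empty slice A[0:0]. If p = product(A[0:i]) holds at the top of an iteration, the body sets p to product(A[0:i]) * A[i] = product(A[0:i+1]) and then i to i+1, so the property is restored. At exit i = n, giving p = product(A[0:n]).

The other options fail:
(A) p = A[i]: after the first iteration p = A[0] but i = 1; in general p is a product of several elements, not a single one.
(C) i * p = constant: initially i * p = 0, but after one iteration it is 1 * A[0], which is nonzero in general.
(D) p = product(A[0:n]): false before the loop (p = 1, not the full product) -- it only becomes true at exit.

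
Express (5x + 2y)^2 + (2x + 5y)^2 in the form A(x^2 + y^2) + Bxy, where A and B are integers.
29(x^2 + y^2) + 40xy

Expanding: (5x + 2y)^2 = 25x^2 + 20xy + 4y^2
(2x + 5y)^2 = 4x^2 + 20xy + 25y^2
Sum = (25+4)(x^2+y^2) + 40xy = 29(x^2 + y^2) + 40xy
This is symmetric in x and y.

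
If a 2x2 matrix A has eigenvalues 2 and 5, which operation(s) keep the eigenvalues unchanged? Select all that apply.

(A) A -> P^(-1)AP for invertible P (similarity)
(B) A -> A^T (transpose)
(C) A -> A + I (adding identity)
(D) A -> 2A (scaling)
A and B

Eigenvalues are preserved by:
1. Similarity transformations: A -> P^(-1)AP (same characteristic polynomial)
2. Transpose: A^T has the same eigenvalues as A

Eigenvalues are NOT preserved by:
- Adding identity: eigenvalues become 2+1, 5+1
- Scaling: eigenvalues become 4, 10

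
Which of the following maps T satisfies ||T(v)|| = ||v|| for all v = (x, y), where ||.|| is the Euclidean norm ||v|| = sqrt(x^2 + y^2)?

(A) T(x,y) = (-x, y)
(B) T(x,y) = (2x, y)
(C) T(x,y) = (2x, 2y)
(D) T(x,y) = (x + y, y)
A

A transformation preserves a norm if ||T(v)|| = ||v|| for every v; a single vector where the norm changes rules an option out.

(A) T(x,y) = (-x, y): preserves the norm -- it is an orthogonal map (a rotation/reflection), and (-x)^2 + (y)^2 simplifies to x^2 + y^2.
(B) T(x,y) = (2x, y): v = (1, 0) has norm sqrt((1)^2 + (0)^2) = 1, but T(v) = (2, 0) has norm 2 -- not preserved.
(C) T(x,y) = (2x, 2y): v = (1, 0) has norm sqrt((1)^2 + (0)^2) = 1, but T(v) = (2, 0) has norm 2 -- not preserved.
(D) T(x,y) = (x + y, y): v = (0, 1) has norm sqrt((0)^2 + (1)^2) = 1, but T(v) = (1, 1) has norm sqrt(2) -- not preserved.

Therefore the answer is (A).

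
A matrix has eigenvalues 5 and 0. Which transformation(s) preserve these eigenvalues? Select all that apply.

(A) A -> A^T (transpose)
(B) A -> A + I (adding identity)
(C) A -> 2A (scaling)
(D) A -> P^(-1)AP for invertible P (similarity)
A and D

Eigenvalues are preserved by:
1. Similarity transformations: A -> P^(-1)AP (same characteristic polynomial)
2. Transpose: A^T has the same eigenvalues as A

Eigenvalues are NOT preserved by:
- Adding identity: eigenvalues become 5+1, 0+1
- Scaling: eigenvalues become 10, 0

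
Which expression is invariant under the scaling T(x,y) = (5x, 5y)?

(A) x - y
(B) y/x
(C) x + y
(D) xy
B

Under the uniform scaling T(x,y) = (5x, 5y):
Substitute the transformed coordinates into each option and compare with the original:
(A) x - y  ->  (5x) - (5y) = 5x - 5y   [differs from x - y: not invariant]
(B) y/x  ->  (5y)/(5x) = y/x   [equals y/x: invariant]
(C) x + y  ->  (5x) + (5y) = 5x + 5y   [differs from x + y: not invariant]
(D) xy  ->  (5x)(5y) = 25xy   [differs from xy: not invariant]

Only option (B), y/x, is unchanged by the transformation.
The common factor 5 cancels in a ratio of coordinates, while sums, products and sums of squares pick up factors of 5 or 25.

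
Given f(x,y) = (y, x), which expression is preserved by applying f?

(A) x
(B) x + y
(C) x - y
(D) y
B

For f(x,y) = (y, x):
After applying f: x' = y, y' = x. So x' + y' = y + x = x + y.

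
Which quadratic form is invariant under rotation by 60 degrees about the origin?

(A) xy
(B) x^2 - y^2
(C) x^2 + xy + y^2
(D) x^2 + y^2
D

Rotation by 60 degrees sends (x, y) to (x/2 - sqrt(3)y/2, sqrt(3)x/2 + y/2).
Substitute the transformed coordinates into each option and compare with the original:
(A) xy  ->  (x/2 - sqrt(3)y/2)(sqrt(3)x/2 + y/2) = sqrt(3)x^2/4 - xy/2 - sqrt(3)y^2/4   [differs from xy: not invariant]
(B) x^2 - y^2  ->  (x/2 - sqrt(3)y/2)^2 - (sqrt(3)x/2 + y/2)^2 = -x^2/2 - sqrt(3)xy + y^2/2   [differs from x^2 - y^2: not invariant]
(C) x^2 + xy + y^2  ->  (x/2 - sqrt(3)y/2)^2 + (x/2 - sqrt(3)y/2)(sqrt(3)x/2 + y/2) + (sqrt(3)x/2 + y/2)^2 = sqrt(3)x^2/4 + x^2 - xy/2 - sqrt(3)y^2/4 + y^2   [differs from x^2 + xy + y^2: not invariant]
(D) x^2 + y^2  ->  (x/2 - sqrt(3)y/2)^2 + (sqrt(3)x/2 + y/2)^2 = x^2 + y^2   [equals x^2 + y^2: invariant]

Only option (D), x^2 + y^2, is unchanged by the transformation.
x^2 + y^2 is the squared distance from the origin, which rotations preserve.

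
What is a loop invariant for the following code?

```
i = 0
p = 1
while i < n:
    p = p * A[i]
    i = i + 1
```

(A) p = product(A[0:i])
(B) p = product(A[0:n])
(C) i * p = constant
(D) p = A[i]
A

A loop invariant must hold before the first iteration and be re-established by every execution of the body.

(A) p = product(A[0:i]): Initially i = 0 and p = 1 = product of the empty slice A[0:0]. If p = product(A[0:i]) holds at the top of an iteration, the body sets p to product(A[0:i]) * A[i] = product(A[0:i+1]) and then i to i+1, so the property is restored. At exit i = n, giving p = product(A[0:n]).

The other options fail:
(B) p = product(A[0:n]): false before the loop (p = 1, not the full product) -- it only becomes true at exit.
(C) i * p = constant: initially i * p = 0, but after one iteration it is 1 * A[0], which is nonzero in general.
(D) p = A[i]: after the first iteration p = A[0] but i = 1; in general p is a product of several elements, not a single one.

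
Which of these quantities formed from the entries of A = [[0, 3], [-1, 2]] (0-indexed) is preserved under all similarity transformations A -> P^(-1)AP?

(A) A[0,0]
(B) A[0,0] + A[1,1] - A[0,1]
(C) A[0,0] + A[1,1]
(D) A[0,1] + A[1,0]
C

A[0,0] + A[1,1] is the trace of A. By the cyclic property of the trace, tr(P^(-1)AP) = tr(APP^(-1)) = tr(A), so it is the same for every matrix similar to A.

The other combinations are not similarity invariants. For example, take P = [[2, 1], [1, 1]] (det P = 1), so P^(-1) = [[1, -1], [-1, 2]] and
B = P^(-1)AP = [[3, 2], [-3, -1]].
Evaluating each option on A and on B:
(A) A[0,0]: 0 for A, 3 for B -> changes
(B) A[0,0] + A[1,1] - A[0,1]: -1 for A, 0 for B -> changes
(C) A[0,0] + A[1,1]: 2 for A, 2 for B -> unchanged
(D) A[0,1] + A[1,0]: 2 for A, -1 for B -> changes

Only (C) A[0,0] + A[1,1] = 2 survives (and it does so for every P, not just this one), so it is the invariant.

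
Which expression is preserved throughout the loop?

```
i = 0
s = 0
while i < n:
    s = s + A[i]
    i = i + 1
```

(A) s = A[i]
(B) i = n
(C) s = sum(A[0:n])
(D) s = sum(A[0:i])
D

A loop invariant must hold before the first iteration and be re-established by every execution of the body.

(D) s = sum(A[0:i]): Initially i = 0 and s = 0 = sum of the empty slice A[0:0]. If s = sum(A[0:i]) holds at the top of an iteration, the body sets s to sum(A[0:i]) + A[i] = sum(A[0:i+1]) and then i to i+1, so s = sum(A[0:i]) holds again. At exit i = n, giving s = sum(A[0:n]).

The other options fail:
(A) s = A[i]: after the first iteration s = A[0] but i = 1, so s = A[i] compares s with the wrong element (and fails in general).
(B) i = n: false initially (i = 0); it is the exit condition, not an invariant.
(C) s = sum(A[0:n]): false before the loop (s = 0, not the full sum) -- it only becomes true at exit.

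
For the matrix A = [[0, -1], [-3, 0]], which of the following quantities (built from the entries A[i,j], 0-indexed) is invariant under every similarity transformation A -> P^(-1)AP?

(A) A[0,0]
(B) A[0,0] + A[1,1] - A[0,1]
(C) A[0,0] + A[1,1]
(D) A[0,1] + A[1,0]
C

A[0,0] + A[1,1] is the trace of A. By the cyclic property of the trace, tr(P^(-1)AP) = tr(APP^(-1)) = tr(A), so it is the same for every matrix similar to A.

The other combinations are not similarity invariants. For example, take P = [[2, 1], [1, 1]] (det P = 1), so P^(-1) = [[1, -1], [-1, 2]] and
B = P^(-1)AP = [[5, 2], [-11, -5]].
Evaluating each option on A and on B:
(A) A[0,0]: 0 for A, 5 for B -> changes
(B) A[0,0] + A[1,1] - A[0,1]: 1 for A, -2 for B -> changes
(C) A[0,0] + A[1,1]: 0 for A, 0 for B -> unchanged
(D) A[0,1] + A[1,0]: -4 for A, -9 for B -> changes

Only (C) A[0,0] + A[1,1] = 0 survives (and it does so for every P, not just this one), so it is the invariant.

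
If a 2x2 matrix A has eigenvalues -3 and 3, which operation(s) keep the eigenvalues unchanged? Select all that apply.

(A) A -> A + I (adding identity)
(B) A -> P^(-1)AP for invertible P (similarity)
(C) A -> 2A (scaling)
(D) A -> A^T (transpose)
B and D

Eigenvalues are preserved by:
1. Similarity transformations: A -> P^(-1)AP (same characteristic polynomial)
2. Transpose: A^T has the same eigenvalues as A

Eigenvalues are NOT preserved by:
- Adding identity: eigenvalues become -3+1, 3+1
- Scaling: eigenvalues become -6, 6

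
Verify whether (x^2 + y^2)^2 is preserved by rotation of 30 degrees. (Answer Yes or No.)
Yes

Applying rotation by 30 degrees: x' = x*cos(30 degrees) - y*sin(30 degrees) = sqrt(3)x/2 - y/2, y' = x*sin(30 degrees) + y*cos(30 degrees) = x/2 + sqrt(3)y/2

Substituting into (x^2 + y^2)^2:
((sqrt(3)x/2 - y/2)^2 + (x/2 + sqrt(3)y/2)^2)^2
= x^4 + 2x^2y^2 + y^4 = (x^2 + y^2)^2

This equals the original expression (x^2 + y^2)^2, so it IS invariant.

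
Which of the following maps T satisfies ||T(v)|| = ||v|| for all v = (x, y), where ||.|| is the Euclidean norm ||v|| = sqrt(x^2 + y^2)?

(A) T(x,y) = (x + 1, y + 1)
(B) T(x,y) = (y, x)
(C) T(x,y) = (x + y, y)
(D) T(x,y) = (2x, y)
B

A transformation preserves a norm if ||T(v)|| = ||v|| for every v; a single vector where the norm changes rules an option out.

(A) T(x,y) = (x + 1, y + 1): v = (1, 0) has norm sqrt((1)^2 + (0)^2) = 1, but T(v) = (2, 1) has norm sqrt(5) -- not preserved.
(B) T(x,y) = (y, x): preserves the norm -- it is an orthogonal map (a rotation/reflection), and (y)^2 + (x)^2 simplifies to x^2 + y^2.
(C) T(x,y) = (x + y, y): v = (0, 1) has norm sqrt((0)^2 + (1)^2) = 1, but T(v) = (1, 1) has norm sqrt(2) -- not preserved.
(D) T(x,y) = (2x, y): v = (1, 0) has norm sqrt((1)^2 + (0)^2) = 1, but T(v) = (2, 0) has norm 2 -- not preserved.

Therefore the answer is (B).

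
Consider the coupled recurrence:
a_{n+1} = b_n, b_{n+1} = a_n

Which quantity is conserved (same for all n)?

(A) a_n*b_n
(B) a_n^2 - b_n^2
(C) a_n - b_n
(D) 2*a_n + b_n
A

Replace a_n by a_{n+1} = b_n and b_n by b_{n+1} = a_n in each option and simplify:
(A) a_n*b_n  ->  (b_n)*(a_n) = a_n*b_n   [conserved]
(B) a_n^2 - b_n^2  ->  (b_n)^2 - (a_n)^2 = -a_n^2 + b_n^2   [not conserved]
(C) a_n - b_n  ->  (b_n) - (a_n) = -a_n + b_n   [not conserved]
(D) 2*a_n + b_n  ->  2*(b_n) + (a_n) = a_n + 2*b_n   [not conserved]

Only (A) a_n*b_n returns to itself after one step, so it is the conserved quantity.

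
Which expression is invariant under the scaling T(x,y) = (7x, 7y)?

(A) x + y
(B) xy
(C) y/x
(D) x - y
C

Under the uniform scaling T(x,y) = (7x, 7y):
Substitute the transformed coordinates into each option and compare with the original:
(A) x + y  ->  (7x) + (7y) = 7x + 7y   [differs from x + y: not invariant]
(B) xy  ->  (7x)(7y) = 49xy   [differs from xy: not invariant]
(C) y/x  ->  (7y)/(7x) = y/x   [equals y/x: invariant]
(D) x - y  ->  (7x) - (7y) = 7x - 7y   [differs from x - y: not invariant]

Only option (C), y/x, is unchanged by the transformation.
The common factor 7 cancels in a ratio of coordinates, while sums, products and sums of squares pick up factors of 7 or 49.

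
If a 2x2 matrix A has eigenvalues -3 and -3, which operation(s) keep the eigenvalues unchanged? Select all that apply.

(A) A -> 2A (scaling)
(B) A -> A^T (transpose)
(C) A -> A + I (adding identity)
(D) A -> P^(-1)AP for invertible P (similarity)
B and D

Eigenvalues are preserved by:
1. Similarity transformations: A -> P^(-1)AP (same characteristic polynomial)
2. Transpose: A^T has the same eigenvalues as A

Eigenvalues are NOT preserved by:
- Adding identity: eigenvalues become -3+1, -3+1
- Scaling: eigenvalues become -6, -6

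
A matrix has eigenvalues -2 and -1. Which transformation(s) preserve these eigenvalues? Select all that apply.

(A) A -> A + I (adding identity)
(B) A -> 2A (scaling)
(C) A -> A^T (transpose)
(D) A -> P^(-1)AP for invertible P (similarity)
C and D

Eigenvalues are preserved by:
1. Similarity transformations: A -> P^(-1)AP (same characteristic polynomial)
2. Transpose: A^T has the same eigenvalues as A

Eigenvalues are NOT preserved by:
- Adding identity: eigenvalues become -2+1, -1+1
- Scaling: eigenvalues become -4, -2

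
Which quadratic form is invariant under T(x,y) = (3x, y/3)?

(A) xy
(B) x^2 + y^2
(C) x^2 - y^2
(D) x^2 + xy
A

T multiplies x by 3 and divides y by 3.
Substitute the transformed coordinates into each option and compare with the original:
(A) xy  ->  (3x)(y/3) = xy   [equals xy: invariant]
(B) x^2 + y^2  ->  (3x)^2 + (y/3)^2 = 9x^2 + y^2/9   [differs from x^2 + y^2: not invariant]
(C) x^2 - y^2  ->  (3x)^2 - (y/3)^2 = 9x^2 - y^2/9   [differs from x^2 - y^2: not invariant]
(D) x^2 + xy  ->  (3x)^2 + (3x)(y/3) = 9x^2 + xy   [differs from x^2 + xy: not invariant]

Only option (A), xy, is unchanged by the transformation.
The factors 3 and 1/3 cancel only in the pure product xy.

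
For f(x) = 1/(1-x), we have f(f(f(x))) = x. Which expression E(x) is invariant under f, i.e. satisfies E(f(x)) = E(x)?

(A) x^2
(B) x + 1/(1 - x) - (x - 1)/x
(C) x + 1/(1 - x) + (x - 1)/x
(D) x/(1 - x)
C

Replace x by f(x) = 1/(1 - x) in each option and simplify. As a quick numerical cross-check, also compare E(4) with E(f(4)) = E(-1/3).

(A) x^2  ->  (1/(1 - x))^2 = (x - 1)^(-2); check: E(4) = 16 but E(-1/3) = 1/9.   [not invariant]
(B) x + 1/(1 - x) - (x - 1)/x  ->  (1/(1 - x)) + 1/(1 - (1/(1 - x))) - ((1/(1 - x)) - 1)/(1/(1 - x)) = (x^2(1 - x) - x + (x - 1)^2)/(x(x - 1)); check: E(4) = 35/12 but E(-1/3) = -43/12.   [not invariant]
(C) x + 1/(1 - x) + (x - 1)/x  ->  (1/(1 - x)) + 1/(1 - (1/(1 - x))) + ((1/(1 - x)) - 1)/(1/(1 - x)), which simplifies back to x + 1/(1 - x) + (x - 1)/x; check: E(4) = 53/12, E(-1/3) = 53/12.   [invariant]
(D) x/(1 - x)  ->  (1/(1 - x))/(1 - (1/(1 - x))) = -1/x; check: E(4) = -4/3 but E(-1/3) = -1/4.   [not invariant]

Only (C) is unchanged. Indeed f(f(x)) = 1/(1 - 1/(1-x)) = (1-x)/(-x) = (x-1)/x, so E(x) = x + f(x) + f(f(x)) is the sum over the whole 3-cycle; applying f just permutes the three terms cyclically (x -> f(x) -> f(f(x)) -> x), leaving the sum unchanged.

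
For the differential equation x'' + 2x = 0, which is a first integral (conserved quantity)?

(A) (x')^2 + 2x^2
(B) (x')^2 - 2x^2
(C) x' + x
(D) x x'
A

A first integral I satisfies dI/dt = 0 along every solution. Differentiate each option and use the equation of motion:
(A) d/dt[(x')^2 + 2x^2] = 2x'x'' + 4x x' = 2x'(-2x) + 4x x' = 0
(B) d/dt[(x')^2 - 2x^2] = 2x'x'' - 4x x' = -8x x', not identically 0
(C) d/dt[x' + x] = x'' + x' = -2x + x', not identically 0
(D) d/dt[x x'] = (x')^2 + x x'' = (x')^2 - 2x^2, not identically 0

Only (A) has zero time-derivative. So the energy-like quantity (x')^2 + 2x^2 is the first integral.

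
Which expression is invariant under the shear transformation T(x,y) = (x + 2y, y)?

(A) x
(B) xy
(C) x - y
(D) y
D

Under the shear T(x,y) = (x + 2y, y):
Substitute the transformed coordinates into each option and compare with the original:
(A) x  ->  (x + 2y) = x + 2y   [differs from x: not invariant]
(B) xy  ->  (x + 2y)(y) = xy + 2y^2   [differs from xy: not invariant]
(C) x - y  ->  (x + 2y) - (y) = x + y   [differs from x - y: not invariant]
(D) y  ->  (y) = y   [equals y: invariant]

Only option (D), y, is unchanged by the transformation.
A horizontal shear moves points parallel to the x-axis, so the y-coordinate (and any function of y alone) is unchanged.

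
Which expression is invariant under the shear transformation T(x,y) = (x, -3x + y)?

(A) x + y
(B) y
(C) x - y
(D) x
D

Under the shear T(x,y) = (x, -3x + y):
Substitute the transformed coordinates into each option and compare with the original:
(A) x + y  ->  (x) + (-3x + y) = -2x + y   [differs from x + y: not invariant]
(B) y  ->  (-3x + y) = -3x + y   [differs from y: not invariant]
(C) x - y  ->  (x) - (-3x + y) = 4x - y   [differs from x - y: not invariant]
(D) x  ->  (x) = x   [equals x: invariant]

Only option (D), x, is unchanged by the transformation.
A vertical shear moves points parallel to the y-axis, so the x-coordinate (and any function of x alone) is unchanged.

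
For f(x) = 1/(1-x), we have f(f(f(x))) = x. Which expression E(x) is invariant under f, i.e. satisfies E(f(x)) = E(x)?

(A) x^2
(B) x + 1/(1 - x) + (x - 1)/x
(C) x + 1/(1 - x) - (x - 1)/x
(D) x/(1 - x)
B

Replace x by f(x) = 1/(1 - x) in each option and simplify. As a quick numerical cross-check, also compare E(3) with E(f(3)) = E(-1/2).

(A) x^2  ->  (1/(1 - x))^2 = (x - 1)^(-2); check: E(3) = 9 but E(-1/2) = 1/4.   [not invariant]
(B) x + 1/(1 - x) + (x - 1)/x  ->  (1/(1 - x)) + 1/(1 - (1/(1 - x))) + ((1/(1 - x)) - 1)/(1/(1 - x)), which simplifies back to x + 1/(1 - x) + (x - 1)/x; check: E(3) = 19/6, E(-1/2) = 19/6.   [invariant]
(C) x + 1/(1 - x) - (x - 1)/x  ->  (1/(1 - x)) + 1/(1 - (1/(1 - x))) - ((1/(1 - x)) - 1)/(1/(1 - x)) = (x^2(1 - x) - x + (x - 1)^2)/(x(x - 1)); check: E(3) = 11/6 but E(-1/2) = -17/6.   [not invariant]
(D) x/(1 - x)  ->  (1/(1 - x))/(1 - (1/(1 - x))) = -1/x; check: E(3) = -3/2 but E(-1/2) = -1/3.   [not invariant]

Only (B) is unchanged. Indeed f(f(x)) = 1/(1 - 1/(1-x)) = (1-x)/(-x) = (x-1)/x, so E(x) = x + f(x) + f(f(x)) is the sum over the whole 3-cycle; applying f just permutes the three terms cyclically (x -> f(x) -> f(f(x)) -> x), leaving the sum unchanged.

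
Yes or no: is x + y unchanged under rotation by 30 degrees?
No

Applying rotation by 30 degrees: x' = x*cos(30 degrees) - y*sin(30 degrees) = sqrt(3)x/2 - y/2, y' = x*sin(30 degrees) + y*cos(30 degrees) = x/2 + sqrt(3)y/2

Substituting into x + y:
(sqrt(3)x/2 - y/2) + (x/2 + sqrt(3)y/2)
= x/2 + sqrt(3)x/2 - y/2 + sqrt(3)y/2

This differs from the original expression x + y, so it is NOT invariant.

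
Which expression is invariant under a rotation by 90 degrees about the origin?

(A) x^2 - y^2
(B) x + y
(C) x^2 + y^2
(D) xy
C

A rotation by 90 degrees sends (x, y) to (-y, x).
Substitute the transformed coordinates into each option and compare with the original:
(A) x^2 - y^2  ->  (-y)^2 - (x)^2 = -x^2 + y^2   [differs from x^2 - y^2: not invariant]
(B) x + y  ->  (-y) + (x) = x - y   [differs from x + y: not invariant]
(C) x^2 + y^2  ->  (-y)^2 + (x)^2 = x^2 + y^2   [equals x^2 + y^2: invariant]
(D) xy  ->  (-y)(x) = -xy   [differs from xy: not invariant]

Only option (C), x^2 + y^2, is unchanged by the transformation.
Geometrically, x^2 + y^2 is the squared distance from the origin, which every rotation about the origin preserves.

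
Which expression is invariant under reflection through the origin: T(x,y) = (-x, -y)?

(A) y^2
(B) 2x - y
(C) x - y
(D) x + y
A

The map is reflection through the origin: T(x,y) = (-x, -y).
Substitute the transformed coordinates into each option and compare with the original:
(A) y^2  ->  (-y)^2 = y^2   [equals y^2: invariant]
(B) 2x - y  ->  2(-x) - (-y) = -2x + y   [differs from 2x - y: not invariant]
(C) x - y  ->  (-x) - (-y) = -x + y   [differs from x - y: not invariant]
(D) x + y  ->  (-x) + (-y) = -x - y   [differs from x + y: not invariant]

Only option (A), y^2, is unchanged by the transformation.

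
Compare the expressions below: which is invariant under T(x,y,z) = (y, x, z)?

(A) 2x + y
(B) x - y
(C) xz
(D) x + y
D

Apply T(x,y,z) = (y, x, z) to each option, i.e. replace (x, y, z) by the transformed coordinates.
Substitute the transformed coordinates into each option and compare with the original:
(A) 2x + y  ->  2(y) + (x) = x + 2y   [differs from 2x + y: not invariant]
(B) x - y  ->  (y) - (x) = -x + y   [differs from x - y: not invariant]
(C) xz  ->  (y)(z) = yz   [differs from xz: not invariant]
(D) x + y  ->  (y) + (x) = x + y   [equals x + y: invariant]

Only option (D), x + y, is unchanged by the transformation.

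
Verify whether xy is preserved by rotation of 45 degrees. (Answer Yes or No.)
No

Applying rotation by 45 degrees: x' = x*cos(45 degrees) - y*sin(45 degrees) = sqrt(2)x/2 - sqrt(2)y/2, y' = x*sin(45 degrees) + y*cos(45 degrees) = sqrt(2)x/2 + sqrt(2)y/2

Substituting into xy:
(sqrt(2)x/2 - sqrt(2)y/2)(sqrt(2)x/2 + sqrt(2)y/2)
= x^2/2 - y^2/2

This differs from the original expression xy, so it is NOT invariant.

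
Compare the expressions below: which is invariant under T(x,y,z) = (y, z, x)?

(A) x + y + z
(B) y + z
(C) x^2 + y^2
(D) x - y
A

Apply T(x,y,z) = (y, z, x) to each option, i.e. replace (x, y, z) by the transformed coordinates.
Substitute the transformed coordinates into each option and compare with the original:
(A) x + y + z  ->  (y) + (z) + (x) = x + y + z   [equals x + y + z: invariant]
(B) y + z  ->  (z) + (x) = x + z   [differs from y + z: not invariant]
(C) x^2 + y^2  ->  (y)^2 + (z)^2 = y^2 + z^2   [differs from x^2 + y^2: not invariant]
(D) x - y  ->  (y) - (z) = y - z   [differs from x - y: not invariant]

Only option (A), x + y + z, is unchanged by the transformation.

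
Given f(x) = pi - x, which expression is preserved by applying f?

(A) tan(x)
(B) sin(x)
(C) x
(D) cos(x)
B

For f(x) = pi - x:
sin(pi - x) = sin(x), so sine is invariant under this transformation.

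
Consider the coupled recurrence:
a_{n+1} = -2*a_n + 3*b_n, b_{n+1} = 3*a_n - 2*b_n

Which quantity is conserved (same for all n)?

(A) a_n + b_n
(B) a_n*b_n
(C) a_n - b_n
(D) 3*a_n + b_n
A

Replace a_n by a_{n+1} = -2*a_n + 3*b_n and b_n by b_{n+1} = 3*a_n - 2*b_n in each option and simplify:
(A) a_n + b_n  ->  (-2*a_n + 3*b_n) + (3*a_n - 2*b_n) = a_n + b_n   [conserved]
(B) a_n*b_n  ->  (-2*a_n + 3*b_n)*(3*a_n - 2*b_n) = -6*a_n^2 + 13*a_n*b_n - 6*b_n^2   [not conserved]
(C) a_n - b_n  ->  (-2*a_n + 3*b_n) - (3*a_n - 2*b_n) = -5*a_n + 5*b_n   [not conserved]
(D) 3*a_n + b_n  ->  3*(-2*a_n + 3*b_n) + (3*a_n - 2*b_n) = -3*a_n + 7*b_n   [not conserved]

Only (A) a_n + b_n returns to itself after one step, so it is the conserved quantity.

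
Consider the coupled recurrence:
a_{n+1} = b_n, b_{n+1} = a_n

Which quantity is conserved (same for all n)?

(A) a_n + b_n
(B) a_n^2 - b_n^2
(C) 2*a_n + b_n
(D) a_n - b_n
A

Replace a_n by a_{n+1} = b_n and b_n by b_{n+1} = a_n in each option and simplify:
(A) a_n + b_n  ->  (b_n) + (a_n) = a_n + b_n   [conserved]
(B) a_n^2 - b_n^2  ->  (b_n)^2 - (a_n)^2 = -a_n^2 + b_n^2   [not conserved]
(C) 2*a_n + b_n  ->  2*(b_n) + (a_n) = a_n + 2*b_n   [not conserved]
(D) a_n - b_n  ->  (b_n) - (a_n) = -a_n + b_n   [not conserved]

Only (A) a_n + b_n returns to itself after one step, so it is the conserved quantity.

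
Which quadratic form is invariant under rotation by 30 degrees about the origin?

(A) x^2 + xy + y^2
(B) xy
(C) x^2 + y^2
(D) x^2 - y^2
C

Rotation by 30 degrees sends (x, y) to (sqrt(3)x/2 - y/2, x/2 + sqrt(3)y/2).
Substitute the transformed coordinates into each option and compare with the original:
(A) x^2 + xy + y^2  ->  (sqrt(3)x/2 - y/2)^2 + (sqrt(3)x/2 - y/2)(x/2 + sqrt(3)y/2) + (x/2 + sqrt(3)y/2)^2 = sqrt(3)x^2/4 + x^2 + xy/2 - sqrt(3)y^2/4 + y^2   [differs from x^2 + xy + y^2: not invariant]
(B) xy  ->  (sqrt(3)x/2 - y/2)(x/2 + sqrt(3)y/2) = sqrt(3)x^2/4 + xy/2 - sqrt(3)y^2/4   [differs from xy: not invariant]
(C) x^2 + y^2  ->  (sqrt(3)x/2 - y/2)^2 + (x/2 + sqrt(3)y/2)^2 = x^2 + y^2   [equals x^2 + y^2: invariant]
(D) x^2 - y^2  ->  (sqrt(3)x/2 - y/2)^2 - (x/2 + sqrt(3)y/2)^2 = x^2/2 - sqrt(3)xy - y^2/2   [differs from x^2 - y^2: not invariant]

Only option (C), x^2 + y^2, is unchanged by the transformation.
x^2 + y^2 is the squared distance from the origin, which rotations preserve.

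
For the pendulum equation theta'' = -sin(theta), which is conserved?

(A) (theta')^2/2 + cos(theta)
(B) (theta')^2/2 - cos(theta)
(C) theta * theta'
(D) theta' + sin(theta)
B

A first integral I satisfies dI/dt = 0 along every solution. Differentiate each option and use the equation of motion:
(A) d/dt[(theta')^2/2 + cos(theta)] = theta' theta'' - sin(theta) theta' = -2 theta' sin(theta), not identically 0
(B) d/dt[(theta')^2/2 - cos(theta)] = theta' theta'' + sin(theta) theta' = theta'(-sin(theta)) + theta' sin(theta) = 0
(C) d/dt[theta * theta'] = (theta')^2 + theta theta'' = (theta')^2 - theta sin(theta), not identically 0
(D) d/dt[theta' + sin(theta)] = theta'' + cos(theta) theta' = -sin(theta) + theta' cos(theta), not identically 0

Only (B) has zero time-derivative. This is the total energy: kinetic (theta')^2/2 plus potential -cos(theta).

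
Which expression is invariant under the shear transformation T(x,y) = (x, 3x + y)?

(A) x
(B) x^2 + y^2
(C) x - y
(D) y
A

Under the shear T(x,y) = (x, 3x + y):
Substitute the transformed coordinates into each option and compare with the original:
(A) x  ->  (x) = x   [equals x: invariant]
(B) x^2 + y^2  ->  (x)^2 + (3x + y)^2 = 10x^2 + 6xy + y^2   [differs from x^2 + y^2: not invariant]
(C) x - y  ->  (x) - (3x + y) = -2x - y   [differs from x - y: not invariant]
(D) y  ->  (3x + y) = 3x + y   [differs from y: not invariant]

Only option (A), x, is unchanged by the transformation.
A vertical shear moves points parallel to the y-axis, so the x-coordinate (and any function of x alone) is unchanged.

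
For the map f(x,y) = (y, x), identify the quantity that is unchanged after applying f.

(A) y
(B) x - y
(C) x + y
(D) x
C

For f(x,y) = (y, x):
After applying f: x' = y, y' = x. So x' + y' = y + x = x + y.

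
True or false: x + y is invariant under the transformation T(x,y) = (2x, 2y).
False

Substitute T(x,y) = (2x, 2y) into the expression and compare with the original.

Original: x + y
After applying T: (2x) + (2y) = 2x + 2y

This differs from the original x + y (difference: x + y), so the expression is NOT invariant.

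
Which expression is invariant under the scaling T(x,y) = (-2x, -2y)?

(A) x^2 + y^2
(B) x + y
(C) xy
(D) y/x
D

Under the uniform scaling T(x,y) = (-2x, -2y):
Substitute the transformed coordinates into each option and compare with the original:
(A) x^2 + y^2  ->  (-2x)^2 + (-2y)^2 = 4x^2 + 4y^2   [differs from x^2 + y^2: not invariant]
(B) x + y  ->  (-2x) + (-2y) = -2x - 2y   [differs from x + y: not invariant]
(C) xy  ->  (-2x)(-2y) = 4xy   [differs from xy: not invariant]
(D) y/x  ->  (-2y)/(-2x) = y/x   [equals y/x: invariant]

Only option (D), y/x, is unchanged by the transformation.
The common factor -2 cancels in a ratio of coordinates, while sums, products and sums of squares pick up factors of -2 or 4.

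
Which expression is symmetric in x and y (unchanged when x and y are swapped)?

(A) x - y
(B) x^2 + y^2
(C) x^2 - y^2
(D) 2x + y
B

A symmetric expression is unchanged when the variables are permuted; here the transformation to test is the swap (x, y) -> (y, x).
Substitute the transformed coordinates into each option and compare with the original:
(A) x - y  ->  (y) - (x) = -x + y   [differs from x - y: not invariant]
(B) x^2 + y^2  ->  (y)^2 + (x)^2 = x^2 + y^2   [equals x^2 + y^2: invariant]
(C) x^2 - y^2  ->  (y)^2 - (x)^2 = -x^2 + y^2   [differs from x^2 - y^2: not invariant]
(D) 2x + y  ->  2(y) + (x) = x + 2y   [differs from 2x + y: not invariant]

Only option (B), x^2 + y^2, is unchanged by the transformation.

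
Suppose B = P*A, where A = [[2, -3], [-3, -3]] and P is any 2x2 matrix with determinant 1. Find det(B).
-15

By the multiplicative property of determinants, det(B) = det(P*A) = det(P) * det(A) = det(A),
so the determinant is invariant under multiplication by any determinant-1 matrix; we just need det(A).

det(A) = (2)(-3) - (-3)(-3) = -6 - 9 = -15

Therefore det(B) = 1 * (-15) = -15.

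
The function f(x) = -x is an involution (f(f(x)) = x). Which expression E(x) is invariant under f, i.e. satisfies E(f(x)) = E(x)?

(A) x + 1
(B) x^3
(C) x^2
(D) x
C

Replace x by f(x) = -x in each option and simplify. As a quick numerical cross-check, also compare E(5) with E(f(5)) = E(-5).

(A) x + 1  ->  (-x) + 1 = 1 - x; check: E(5) = 6 but E(-5) = -4.   [not invariant]
(B) x^3  ->  (-x)^3 = -x^3; check: E(5) = 125 but E(-5) = -125.   [not invariant]
(C) x^2  ->  (-x)^2, which simplifies back to x^2; check: E(5) = 25, E(-5) = 25.   [invariant]
(D) x  ->  (-x) = -x; check: E(5) = 5 but E(-5) = -5.   [not invariant]

Only (C) is unchanged. E is symmetric under swapping x with f(x) = -x, which is exactly what an involution does.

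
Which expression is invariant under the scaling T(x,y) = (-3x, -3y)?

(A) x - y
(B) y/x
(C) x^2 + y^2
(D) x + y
B

Under the uniform scaling T(x,y) = (-3x, -3y):
Substitute the transformed coordinates into each option and compare with the original:
(A) x - y  ->  (-3x) - (-3y) = -3x + 3y   [differs from x - y: not invariant]
(B) y/x  ->  (-3y)/(-3x) = y/x   [equals y/x: invariant]
(C) x^2 + y^2  ->  (-3x)^2 + (-3y)^2 = 9x^2 + 9y^2   [differs from x^2 + y^2: not invariant]
(D) x + y  ->  (-3x) + (-3y) = -3x - 3y   [differs from x + y: not invariant]

Only option (B), y/x, is unchanged by the transformation.
The common factor -3 cancels in a ratio of coordinates, while sums, products and sums of squares pick up factors of -3 or 9.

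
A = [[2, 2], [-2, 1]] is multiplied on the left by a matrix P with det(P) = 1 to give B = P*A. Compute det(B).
6

By the multiplicative property of determinants, det(B) = det(P*A) = det(P) * det(A) = det(A),
so the determinant is invariant under multiplication by any determinant-1 matrix; we just need det(A).

det(A) = (2)(1) - (2)(-2) = 2 - (-4) = 6

Therefore det(B) = 1 * 6 = 6.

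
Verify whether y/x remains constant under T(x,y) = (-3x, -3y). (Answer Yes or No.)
Yes

Substitute T(x,y) = (-3x, -3y) into the expression and compare with the original.

Original: y/x
After applying T: (-3y)/(-3x) = y/x

This is identical to the original y/x, so the expression is invariant.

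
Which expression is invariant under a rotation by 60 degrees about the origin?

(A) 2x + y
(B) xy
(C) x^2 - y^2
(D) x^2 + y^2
D

A rotation by 60 degrees sends (x, y) to (x/2 - sqrt(3)y/2, sqrt(3)x/2 + y/2).
Substitute the transformed coordinates into each option and compare with the original:
(A) 2x + y  ->  2(x/2 - sqrt(3)y/2) + (sqrt(3)x/2 + y/2) = sqrt(3)x/2 + x - sqrt(3)y + y/2   [differs from 2x + y: not invariant]
(B) xy  ->  (x/2 - sqrt(3)y/2)(sqrt(3)x/2 + y/2) = sqrt(3)x^2/4 - xy/2 - sqrt(3)y^2/4   [differs from xy: not invariant]
(C) x^2 - y^2  ->  (x/2 - sqrt(3)y/2)^2 - (sqrt(3)x/2 + y/2)^2 = -x^2/2 - sqrt(3)xy + y^2/2   [differs from x^2 - y^2: not invariant]
(D) x^2 + y^2  ->  (x/2 - sqrt(3)y/2)^2 + (sqrt(3)x/2 + y/2)^2 = x^2 + y^2   [equals x^2 + y^2: invariant]

Only option (D), x^2 + y^2, is unchanged by the transformation.
Geometrically, x^2 + y^2 is the squared distance from the origin, which every rotation about the origin preserves.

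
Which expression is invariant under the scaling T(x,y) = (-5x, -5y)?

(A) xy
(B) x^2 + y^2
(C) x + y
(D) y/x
D

Under the uniform scaling T(x,y) = (-5x, -5y):
Substitute the transformed coordinates into each option and compare with the original:
(A) xy  ->  (-5x)(-5y) = 25xy   [differs from xy: not invariant]
(B) x^2 + y^2  ->  (-5x)^2 + (-5y)^2 = 25x^2 + 25y^2   [differs from x^2 + y^2: not invariant]
(C) x + y  ->  (-5x) + (-5y) = -5x - 5y   [differs from x + y: not invariant]
(D) y/x  ->  (-5y)/(-5x) = y/x   [equals y/x: invariant]

Only option (D), y/x, is unchanged by the transformation.
The common factor -5 cancels in a ratio of coordinates, while sums, products and sums of squares pick up factors of -5 or 25.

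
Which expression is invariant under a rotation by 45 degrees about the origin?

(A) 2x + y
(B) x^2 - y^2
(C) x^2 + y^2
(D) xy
C

A rotation by 45 degrees sends (x, y) to (sqrt(2)x/2 - sqrt(2)y/2, sqrt(2)x/2 + sqrt(2)y/2).
Substitute the transformed coordinates into each option and compare with the original:
(A) 2x + y  ->  2(sqrt(2)x/2 - sqrt(2)y/2) + (sqrt(2)x/2 + sqrt(2)y/2) = 3sqrt(2)x/2 - sqrt(2)y/2   [differs from 2x + y: not invariant]
(B) x^2 - y^2  ->  (sqrt(2)x/2 - sqrt(2)y/2)^2 - (sqrt(2)x/2 + sqrt(2)y/2)^2 = -2xy   [differs from x^2 - y^2: not invariant]
(C) x^2 + y^2  ->  (sqrt(2)x/2 - sqrt(2)y/2)^2 + (sqrt(2)x/2 + sqrt(2)y/2)^2 = x^2 + y^2   [equals x^2 + y^2: invariant]
(D) xy  ->  (sqrt(2)x/2 - sqrt(2)y/2)(sqrt(2)x/2 + sqrt(2)y/2) = x^2/2 - y^2/2   [differs from xy: not invariant]

Only option (C), x^2 + y^2, is unchanged by the transformation.
Geometrically, x^2 + y^2 is the squared distance from the origin, which every rotation about the origin preserves.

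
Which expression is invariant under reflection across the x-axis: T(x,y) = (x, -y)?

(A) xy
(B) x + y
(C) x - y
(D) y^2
D

The map is reflection across the x-axis: T(x,y) = (x, -y).
Substitute the transformed coordinates into each option and compare with the original:
(A) xy  ->  (x)(-y) = -xy   [differs from xy: not invariant]
(B) x + y  ->  (x) + (-y) = x - y   [differs from x + y: not invariant]
(C) x - y  ->  (x) - (-y) = x + y   [differs from x - y: not invariant]
(D) y^2  ->  (-y)^2 = y^2   [equals y^2: invariant]

Only option (D), y^2, is unchanged by the transformation.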